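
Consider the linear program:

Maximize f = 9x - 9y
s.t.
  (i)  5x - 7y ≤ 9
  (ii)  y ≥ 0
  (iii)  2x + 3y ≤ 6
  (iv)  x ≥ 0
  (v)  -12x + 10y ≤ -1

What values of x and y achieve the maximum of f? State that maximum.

x = 69/29, y = 12/29, maximum f = 513/29

Corner points and f = 9x - 9y:
  (9/5, 0) → f = 81/5
  (69/29, 12/29) → f = 513/29
  (1/12, 0) → f = 3/4
  (9/8, 5/4) → f = -9/8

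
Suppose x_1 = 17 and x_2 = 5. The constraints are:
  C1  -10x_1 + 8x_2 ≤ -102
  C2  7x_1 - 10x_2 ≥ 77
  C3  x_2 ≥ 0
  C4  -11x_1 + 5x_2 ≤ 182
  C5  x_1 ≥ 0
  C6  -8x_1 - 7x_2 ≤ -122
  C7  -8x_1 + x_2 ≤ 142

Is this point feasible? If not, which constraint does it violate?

Constraint C2: 7x_1 - 10x_2 = 69, which is not ≥ 77. All other constraints are satisfied.

not feasible — violates C2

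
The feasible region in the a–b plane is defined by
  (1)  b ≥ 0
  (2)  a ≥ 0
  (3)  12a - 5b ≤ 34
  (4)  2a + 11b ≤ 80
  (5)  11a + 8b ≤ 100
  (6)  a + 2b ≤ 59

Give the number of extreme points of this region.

Of the 15 pairwise boundary intersections, those satisfying every inequality are:
  (0, 0)
  (17/6, 0)
  (0, 80/11)
  (772/151, 826/151)
  (92/21, 136/21)

5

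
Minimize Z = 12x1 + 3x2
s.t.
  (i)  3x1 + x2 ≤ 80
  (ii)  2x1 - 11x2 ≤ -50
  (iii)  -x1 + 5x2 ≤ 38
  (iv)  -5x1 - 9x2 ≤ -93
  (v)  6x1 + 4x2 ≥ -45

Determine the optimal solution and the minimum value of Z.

The binding constraints are -x1 + 5x2 = 38 and -5x1 - 9x2 = -93.
Solving simultaneously gives x1 = 123/34, x2 = 283/34.

x1 = 123/34, x2 = 283/34, minimum Z = 2325/34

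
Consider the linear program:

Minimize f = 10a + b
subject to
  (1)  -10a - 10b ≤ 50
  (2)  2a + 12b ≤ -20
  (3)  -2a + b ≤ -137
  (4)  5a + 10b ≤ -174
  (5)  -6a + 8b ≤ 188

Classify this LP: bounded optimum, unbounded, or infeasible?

bounded optimum

Vertices and f = 10a + b:
  (44, -49) → f = 391
  (1196/25, -1033/25) → f = 10927/25
The feasible region has finitely many vertices and no improving ray; the minimum is 391 at (44, -49).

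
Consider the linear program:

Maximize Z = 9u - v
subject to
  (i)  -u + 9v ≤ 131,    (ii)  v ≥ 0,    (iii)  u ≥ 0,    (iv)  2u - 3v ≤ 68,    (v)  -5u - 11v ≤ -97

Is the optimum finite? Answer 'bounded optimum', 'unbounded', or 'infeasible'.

bounded optimum

Corner points and Z = 9u - v:
  (0, 131/9) → Z = -131/9
  (67, 22) → Z = 581
  (34, 0) → Z = 306
  (97/5, 0) → Z = 873/5
  (0, 97/11) → Z = -97/11
The feasible region has finitely many vertices and no improving ray; the maximum is 581 at (67, 22).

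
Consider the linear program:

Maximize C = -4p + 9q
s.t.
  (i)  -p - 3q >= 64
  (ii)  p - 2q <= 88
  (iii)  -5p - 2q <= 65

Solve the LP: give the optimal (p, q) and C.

p = -67/13, q = -255/13, maximum C = -2027/13

Extreme points and C = -4p + 9q:
  (136/5, -152/5) → C = -1912/5
  (-67/13, -255/13) → C = -2027/13
  (23/6, -505/12) → C = -4729/12

The optimum lies where -p - 3q = 64 and -5p - 2q = 65.
Solving simultaneously gives p = -67/13, q = -255/13.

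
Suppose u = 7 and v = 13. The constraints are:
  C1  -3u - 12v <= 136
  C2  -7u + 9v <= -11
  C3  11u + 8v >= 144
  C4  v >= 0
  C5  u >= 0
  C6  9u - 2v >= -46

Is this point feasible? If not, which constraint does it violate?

not feasible — violates C2

Constraint C2: -7u + 9v = 68, which is not ≤ -11. All other constraints are satisfied.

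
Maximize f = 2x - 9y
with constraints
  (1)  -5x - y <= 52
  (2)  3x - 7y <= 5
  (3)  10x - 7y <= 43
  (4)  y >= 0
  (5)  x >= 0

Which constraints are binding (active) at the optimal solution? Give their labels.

(2) and (4)

Corner points and f = 2x - 9y:
  (38/7, 79/49) → f = -179/49
  (5/3, 0) → f = 10/3
  (0, 0) → f = 0
The feasible region is unbounded (it extends along (0, 1), (7, 10)), but f strictly decreases along every unbounded feasible direction, so there is no improving ray and the maximum is attained at a vertex.

The maximum is at (5/3, 0). Substituting into each constraint, equality holds for (2) and (4); the remaining constraints have slack.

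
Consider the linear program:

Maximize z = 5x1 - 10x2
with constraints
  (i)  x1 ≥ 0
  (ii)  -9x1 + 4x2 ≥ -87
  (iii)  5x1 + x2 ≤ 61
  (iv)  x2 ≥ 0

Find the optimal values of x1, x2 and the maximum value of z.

Feasible corners and z = 5x1 - 10x2:
  (0, 61) → z = -610
  (0, 0) → z = 0
  (331/29, 114/29) → z = 515/29
  (29/3, 0) → z = 145/3

At the optimal vertex, -9x1 + 4x2 = -87 and x2 = 0.
Solving simultaneously gives x1 = 29/3, x2 = 0.

x1 = 29/3, x2 = 0, maximum z = 145/3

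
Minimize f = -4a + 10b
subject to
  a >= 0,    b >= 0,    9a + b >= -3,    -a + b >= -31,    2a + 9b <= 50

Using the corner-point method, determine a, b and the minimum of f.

Corner points and f = -4a + 10b:
  (0, 0) → f = 0
  (0, 50/9) → f = 500/9
  (25, 0) → f = -100

The optimum lies where b = 0 and 2a + 9b = 50.
Solving simultaneously gives a = 25, b = 0.

a = 25, b = 0, minimum f = -100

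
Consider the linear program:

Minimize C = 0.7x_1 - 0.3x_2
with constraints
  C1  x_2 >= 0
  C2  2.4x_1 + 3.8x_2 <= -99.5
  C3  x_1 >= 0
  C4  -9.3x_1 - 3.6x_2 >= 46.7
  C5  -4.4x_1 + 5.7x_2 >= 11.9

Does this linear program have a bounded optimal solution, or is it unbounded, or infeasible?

infeasible

The boundaries x_2 = 0 and 2.4x_1 + 3.8x_2 = -99.5 meet at (-995/24, 0), but that point violates x_1 ≥ 0. Every candidate vertex is excluded by some other constraint, so the feasible region is empty.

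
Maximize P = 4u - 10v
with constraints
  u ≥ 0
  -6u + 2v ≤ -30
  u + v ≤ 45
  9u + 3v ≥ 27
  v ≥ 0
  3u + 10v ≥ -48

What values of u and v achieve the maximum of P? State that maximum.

Vertices and P = 4u - 10v:
  (15, 30) → P = -240
  (5, 0) → P = 20
  (45, 0) → P = 180

At the optimal vertex, u + v = 45 and v = 0.
Solving simultaneously gives u = 45, v = 0.

u = 45, v = 0, maximum P = 180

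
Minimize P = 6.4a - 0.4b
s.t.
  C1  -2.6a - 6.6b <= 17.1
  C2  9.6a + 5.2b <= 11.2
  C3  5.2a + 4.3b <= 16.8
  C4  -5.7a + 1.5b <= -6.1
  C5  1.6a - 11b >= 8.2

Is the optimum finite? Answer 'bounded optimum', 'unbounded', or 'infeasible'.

Vertices and P = 6.4a - 0.4b:
  (4071/1246, -2416/623) → P = 69968/3115
  (487/1384, -11333/4152) → P = 34709/10380
  (2073/1424, -95/178) → P = 4241/445
  (548/603, -1849/3015) → P = 91378/15075
The feasible region has finitely many vertices and no improving ray; the minimum is 34709/10380 at (487/1384, -11333/4152).

bounded optimum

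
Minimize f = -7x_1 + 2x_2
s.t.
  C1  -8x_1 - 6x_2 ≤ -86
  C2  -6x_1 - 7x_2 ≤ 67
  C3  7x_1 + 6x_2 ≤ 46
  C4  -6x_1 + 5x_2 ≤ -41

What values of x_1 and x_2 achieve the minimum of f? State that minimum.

Vertices and f = -7x_1 + 2x_2:
  (251/5, -263/5) → f = -2283/5
  (40, -39) → f = -358
  (724/13, -745/13) → f = -6558/13

x_1 = 724/13, x_2 = -745/13, minimum f = -6558/13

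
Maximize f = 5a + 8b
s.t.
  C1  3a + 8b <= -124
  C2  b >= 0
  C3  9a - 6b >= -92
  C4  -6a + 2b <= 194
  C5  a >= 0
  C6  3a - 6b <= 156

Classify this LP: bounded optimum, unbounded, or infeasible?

The boundaries 3a + 8b = -124 and a = 0 meet at (0, -31/2), but that point violates b ≥ 0. Every candidate vertex is excluded by some other constraint, so the feasible region is empty.

infeasible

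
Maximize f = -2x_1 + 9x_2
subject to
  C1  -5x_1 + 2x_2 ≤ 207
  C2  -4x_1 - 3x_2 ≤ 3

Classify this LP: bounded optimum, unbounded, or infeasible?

unbounded

From the feasible point (-627/23, 813/23), moving in the direction (2, 5) keeps every constraint satisfied while f increases without bound.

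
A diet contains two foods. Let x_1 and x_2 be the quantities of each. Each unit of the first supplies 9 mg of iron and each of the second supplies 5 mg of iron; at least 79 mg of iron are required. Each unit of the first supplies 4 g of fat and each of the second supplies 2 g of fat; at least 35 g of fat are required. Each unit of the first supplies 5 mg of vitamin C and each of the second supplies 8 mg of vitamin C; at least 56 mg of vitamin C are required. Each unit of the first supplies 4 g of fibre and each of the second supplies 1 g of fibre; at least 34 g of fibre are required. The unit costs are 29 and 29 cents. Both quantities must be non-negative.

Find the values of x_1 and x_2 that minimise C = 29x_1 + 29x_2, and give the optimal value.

x_1 = 8, x_2 = 2, minimum C = 290

Vertices and C = 29x_1 + 29x_2:
  (0, 34) → C = 986
  (56/5, 0) → C = 1624/5
  (8, 2) → C = 290
The feasible region is unbounded (it extends along (0, 1), (1, 0)), but C strictly increases along every unbounded feasible direction, so there is no improving ray and the minimum is attained at a vertex.

The optimum lies where 5x_1 + 8x_2 = 56 and 4x_1 + x_2 = 34.
Solving simultaneously gives x_1 = 8, x_2 = 2.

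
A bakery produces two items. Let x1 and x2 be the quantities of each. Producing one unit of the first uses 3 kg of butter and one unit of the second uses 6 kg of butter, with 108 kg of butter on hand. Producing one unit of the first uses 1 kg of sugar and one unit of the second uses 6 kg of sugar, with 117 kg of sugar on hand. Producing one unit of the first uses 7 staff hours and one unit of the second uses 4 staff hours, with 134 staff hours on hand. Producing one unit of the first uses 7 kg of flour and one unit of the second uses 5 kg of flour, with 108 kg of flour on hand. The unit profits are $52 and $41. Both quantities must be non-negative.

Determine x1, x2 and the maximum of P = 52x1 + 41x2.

Extreme points and P = 52x1 + 41x2:
  (0, 0) → P = 0
  (0, 18) → P = 738
  (108/7, 0) → P = 5616/7
  (4, 16) → P = 864

x1 = 4, x2 = 16, maximum P = 864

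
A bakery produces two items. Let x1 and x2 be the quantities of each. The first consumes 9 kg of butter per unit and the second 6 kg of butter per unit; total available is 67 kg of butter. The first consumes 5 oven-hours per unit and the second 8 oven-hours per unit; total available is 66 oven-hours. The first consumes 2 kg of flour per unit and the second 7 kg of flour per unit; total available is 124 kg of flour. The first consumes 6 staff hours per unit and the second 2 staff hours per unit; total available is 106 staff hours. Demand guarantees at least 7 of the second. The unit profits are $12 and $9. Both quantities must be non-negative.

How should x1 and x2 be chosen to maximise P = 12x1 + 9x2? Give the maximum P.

x1 = 2, x2 = 7, maximum P = 87

Vertices and P = 12x1 + 9x2:
  (0, 33/4) → P = 297/4
  (0, 7) → P = 63
  (2, 7) → P = 87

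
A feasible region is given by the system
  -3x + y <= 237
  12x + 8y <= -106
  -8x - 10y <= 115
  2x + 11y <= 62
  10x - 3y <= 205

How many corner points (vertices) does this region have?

The feasible vertices (each the meet of two boundaries and inside every other half-plane) are:
  (-5/2, -19/2)
  (-831/58, 239/29)
  (-1885/68, 363/34)

3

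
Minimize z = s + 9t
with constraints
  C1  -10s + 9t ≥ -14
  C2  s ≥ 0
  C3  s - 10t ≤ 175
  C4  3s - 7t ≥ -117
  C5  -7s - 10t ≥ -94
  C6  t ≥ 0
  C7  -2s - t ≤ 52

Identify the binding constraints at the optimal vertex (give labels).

C2 and C6

Extreme points and z = s + 9t:
  (986/163, 842/163) → z = 8564/163
  (7/5, 0) → z = 7/5
  (0, 47/5) → z = 423/5
  (0, 0) → z = 0

The minimum is at (0, 0). Substituting into each constraint, equality holds for C2 and C6; the remaining constraints have slack.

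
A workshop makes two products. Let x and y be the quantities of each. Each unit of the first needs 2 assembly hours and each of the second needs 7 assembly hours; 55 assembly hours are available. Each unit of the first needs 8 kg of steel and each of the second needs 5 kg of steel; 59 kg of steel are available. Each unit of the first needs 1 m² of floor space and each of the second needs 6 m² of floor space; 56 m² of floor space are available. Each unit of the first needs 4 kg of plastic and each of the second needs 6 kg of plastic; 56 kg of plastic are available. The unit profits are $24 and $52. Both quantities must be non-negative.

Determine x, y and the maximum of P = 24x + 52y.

x = 3, y = 7, maximum P = 436

Feasible corners and P = 24x + 52y:
  (0, 0) → P = 0
  (0, 55/7) → P = 2860/7
  (59/8, 0) → P = 177
  (3, 7) → P = 436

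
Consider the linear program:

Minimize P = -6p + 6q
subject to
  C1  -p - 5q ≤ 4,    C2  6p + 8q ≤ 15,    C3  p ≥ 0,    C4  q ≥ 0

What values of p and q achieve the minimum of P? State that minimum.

p = 5/2, q = 0, minimum P = -15

Extreme points and P = -6p + 6q:
  (0, 15/8) → P = 45/4
  (5/2, 0) → P = -15
  (0, 0) → P = 0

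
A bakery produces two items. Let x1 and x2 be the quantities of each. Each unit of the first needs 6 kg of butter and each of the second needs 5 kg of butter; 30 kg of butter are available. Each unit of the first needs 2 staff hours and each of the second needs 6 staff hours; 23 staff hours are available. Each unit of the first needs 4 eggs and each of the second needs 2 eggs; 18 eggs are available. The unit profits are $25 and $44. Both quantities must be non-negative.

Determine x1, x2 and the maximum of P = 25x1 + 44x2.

Feasible corners and P = 25x1 + 44x2:
  (0, 0) → P = 0
  (0, 23/6) → P = 506/3
  (9/2, 0) → P = 225/2
  (5/2, 3) → P = 389/2
  (15/4, 3/2) → P = 639/4

At the optimal vertex, 6x1 + 5x2 = 30 and 2x1 + 6x2 = 23.
Solving simultaneously gives x1 = 5/2, x2 = 3.

x1 = 5/2, x2 = 3, maximum P = 389/2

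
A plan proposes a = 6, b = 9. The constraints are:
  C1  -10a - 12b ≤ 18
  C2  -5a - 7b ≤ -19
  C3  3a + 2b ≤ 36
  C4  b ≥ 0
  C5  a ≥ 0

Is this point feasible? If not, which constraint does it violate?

feasible

C1: -168 ≤ 18 ✓
C2: -93 ≤ -19 ✓
C3: 36 ≤ 36 ✓
C4: 9 ≥ 0 ✓
C5: 6 ≥ 0 ✓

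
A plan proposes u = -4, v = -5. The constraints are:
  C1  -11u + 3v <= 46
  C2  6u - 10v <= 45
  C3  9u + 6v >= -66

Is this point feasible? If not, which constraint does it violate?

C1: 29 ≤ 46 ✓
C2: 26 ≤ 45 ✓
C3: -66 ≥ -66 ✓

feasible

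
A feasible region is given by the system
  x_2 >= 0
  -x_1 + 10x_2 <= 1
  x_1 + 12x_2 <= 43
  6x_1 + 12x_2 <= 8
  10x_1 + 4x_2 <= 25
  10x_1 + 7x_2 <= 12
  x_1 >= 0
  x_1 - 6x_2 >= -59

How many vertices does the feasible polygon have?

5

Of the 28 pairwise boundary intersections, those satisfying every inequality are:
  (6/5, 0)
  (0, 0)
  (17/18, 7/36)
  (0, 1/10)
  (44/39, 4/39)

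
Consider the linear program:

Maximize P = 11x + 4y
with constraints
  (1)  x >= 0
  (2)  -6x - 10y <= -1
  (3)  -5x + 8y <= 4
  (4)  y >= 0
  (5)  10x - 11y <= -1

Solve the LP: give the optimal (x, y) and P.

x = 36/25, y = 7/5, maximum P = 536/25

Extreme points and P = 11x + 4y:
  (0, 1/10) → P = 2/5
  (0, 1/2) → P = 2
  (1/166, 8/83) → P = 75/166
  (36/25, 7/5) → P = 536/25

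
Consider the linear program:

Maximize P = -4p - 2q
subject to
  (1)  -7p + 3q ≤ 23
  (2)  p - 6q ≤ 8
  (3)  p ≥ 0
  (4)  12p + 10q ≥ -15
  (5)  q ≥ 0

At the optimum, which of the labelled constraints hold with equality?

Vertices and P = -4p - 2q:
  (0, 23/3) → P = -46/3
  (8, 0) → P = -32
  (0, 0) → P = 0
The feasible region is unbounded (it extends along (3, 7), (6, 1)), but P strictly decreases along every unbounded feasible direction, so there is no improving ray and the maximum is attained at a vertex.

The maximum is at (0, 0). Substituting into each constraint, equality holds for (3) and (5); the remaining constraints have slack.

(3) and (5)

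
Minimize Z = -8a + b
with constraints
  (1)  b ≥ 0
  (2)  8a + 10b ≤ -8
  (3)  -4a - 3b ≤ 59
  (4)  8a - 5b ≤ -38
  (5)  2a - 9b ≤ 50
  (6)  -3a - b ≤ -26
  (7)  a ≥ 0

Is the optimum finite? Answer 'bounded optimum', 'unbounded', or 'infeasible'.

The boundaries 8a - 5b = -38 and -3a - b = -26 meet at (4, 14), but that point violates 8a + 10b ≤ -8. Every candidate vertex is excluded by some other constraint, so the feasible region is empty.

infeasible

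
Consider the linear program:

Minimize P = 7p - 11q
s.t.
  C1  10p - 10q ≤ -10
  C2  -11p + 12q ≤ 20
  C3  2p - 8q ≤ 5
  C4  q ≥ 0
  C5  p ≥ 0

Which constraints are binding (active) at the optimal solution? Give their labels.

Corner points and P = 7p - 11q:
  (8, 9) → P = -43
  (0, 1) → P = -11
  (0, 5/3) → P = -55/3

The minimum is at (8, 9). Substituting into each constraint, equality holds for C1 and C2; the remaining constraints have slack.

C1 and C2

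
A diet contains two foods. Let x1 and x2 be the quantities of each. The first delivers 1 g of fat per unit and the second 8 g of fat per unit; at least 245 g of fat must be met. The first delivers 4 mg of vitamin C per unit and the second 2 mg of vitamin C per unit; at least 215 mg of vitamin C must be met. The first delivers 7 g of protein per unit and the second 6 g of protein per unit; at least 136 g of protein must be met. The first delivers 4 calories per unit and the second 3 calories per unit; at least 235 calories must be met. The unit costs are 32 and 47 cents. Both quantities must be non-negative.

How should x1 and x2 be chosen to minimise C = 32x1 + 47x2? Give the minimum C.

x1 = 41, x2 = 51/2, minimum C = 5021/2

Extreme points and C = 32x1 + 47x2:
  (0, 215/2) → C = 10105/2
  (245, 0) → C = 7840
  (41, 51/2) → C = 5021/2
The feasible region is unbounded (it extends along (0, 1), (1, 0)), but C strictly increases along every unbounded feasible direction, so there is no improving ray and the minimum is attained at a vertex.

The optimum lies where x1 + 8x2 = 245 and 4x1 + 2x2 = 215.
Solving simultaneously gives x1 = 41, x2 = 51/2.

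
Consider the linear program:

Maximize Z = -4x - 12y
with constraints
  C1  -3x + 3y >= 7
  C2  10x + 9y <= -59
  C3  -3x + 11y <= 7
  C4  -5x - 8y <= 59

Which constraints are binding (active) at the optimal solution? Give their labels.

Vertices and Z = -4x - 12y:
  (-80/19, -107/57) → Z = 748/19
  (-233/39, -142/39) → Z = 2636/39
  (-712/137, -107/137) → Z = 4132/137
  (-705/79, -142/79) → Z = 4524/79

The maximum is at (-233/39, -142/39). Substituting into each constraint, equality holds for C1 and C4; the remaining constraints have slack.

C1 and C4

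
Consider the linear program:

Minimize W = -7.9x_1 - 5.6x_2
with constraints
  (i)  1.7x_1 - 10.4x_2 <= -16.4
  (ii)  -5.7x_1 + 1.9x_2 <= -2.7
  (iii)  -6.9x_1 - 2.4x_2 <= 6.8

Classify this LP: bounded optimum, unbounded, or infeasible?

From the feasible point (5924/5605, 9807/5605), moving in the direction (10.4, 1.7) keeps every constraint satisfied while W decreases without bound.

unbounded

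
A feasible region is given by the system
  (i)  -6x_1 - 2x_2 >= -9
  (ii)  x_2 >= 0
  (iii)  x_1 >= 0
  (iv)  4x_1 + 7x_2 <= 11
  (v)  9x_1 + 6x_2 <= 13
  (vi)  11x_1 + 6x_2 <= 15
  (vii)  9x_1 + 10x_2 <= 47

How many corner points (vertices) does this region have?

Pairwise boundary intersections that survive every other constraint:
  (0, 0)
  (15/11, 0)
  (0, 11/7)
  (25/39, 47/39)
  (1, 2/3)

5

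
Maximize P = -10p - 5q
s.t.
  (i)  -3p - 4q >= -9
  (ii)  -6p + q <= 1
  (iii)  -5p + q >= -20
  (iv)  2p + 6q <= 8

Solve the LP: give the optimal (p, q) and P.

Feasible corners and P = -10p - 5q:
  (89/23, -15/23) → P = -815/23
  (11/5, 3/5) → P = -25
  (-21, -125) → P = 835
  (1/19, 25/19) → P = -135/19

p = -21, q = -125, maximum P = 835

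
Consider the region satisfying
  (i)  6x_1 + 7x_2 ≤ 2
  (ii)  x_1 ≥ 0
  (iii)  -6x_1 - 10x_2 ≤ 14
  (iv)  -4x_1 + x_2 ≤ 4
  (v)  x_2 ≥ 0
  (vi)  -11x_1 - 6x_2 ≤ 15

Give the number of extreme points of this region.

Intersecting each pair of boundary lines and keeping only the points that satisfy every inequality leaves:
  (0, 2/7)
  (1/3, 0)
  (0, 0)

3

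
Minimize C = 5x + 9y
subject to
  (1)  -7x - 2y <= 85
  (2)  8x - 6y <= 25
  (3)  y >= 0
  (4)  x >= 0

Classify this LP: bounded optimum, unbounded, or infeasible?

bounded optimum

Corner points and C = 5x + 9y:
  (25/8, 0) → C = 125/8
  (0, 0) → C = 0
The feasible region has finitely many vertices and no improving ray; the minimum is 0 at (0, 0).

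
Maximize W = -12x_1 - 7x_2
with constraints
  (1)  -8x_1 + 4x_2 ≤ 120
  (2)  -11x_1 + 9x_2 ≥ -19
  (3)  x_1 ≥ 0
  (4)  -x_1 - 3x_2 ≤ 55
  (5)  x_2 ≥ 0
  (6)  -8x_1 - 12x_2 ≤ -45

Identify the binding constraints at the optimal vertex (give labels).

(3) and (6)

Corner points and W = -12x_1 - 7x_2:
  (0, 30) → W = -210
  (211/68, 343/204) → W = -9997/204
  (0, 15/4) → W = -105/4
The feasible region is unbounded (it extends along (1, 2), (9, 11)), but W strictly decreases along every unbounded feasible direction, so there is no improving ray and the maximum is attained at a vertex.

The maximum is at (0, 15/4). Substituting into each constraint, equality holds for (3) and (6); the remaining constraints have slack.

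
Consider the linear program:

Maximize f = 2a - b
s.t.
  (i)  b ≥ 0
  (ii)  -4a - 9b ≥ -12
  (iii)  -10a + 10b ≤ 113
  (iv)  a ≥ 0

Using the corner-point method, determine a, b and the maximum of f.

a = 3, b = 0, maximum f = 6

The binding constraints are b = 0 and -4a - 9b = -12.
Solving simultaneously gives a = 3, b = 0.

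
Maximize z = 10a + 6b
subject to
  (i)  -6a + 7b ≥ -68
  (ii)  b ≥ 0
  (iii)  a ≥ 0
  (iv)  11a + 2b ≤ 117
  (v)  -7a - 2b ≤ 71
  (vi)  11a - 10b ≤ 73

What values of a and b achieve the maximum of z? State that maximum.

a = 0, b = 117/2, maximum z = 351

Extreme points and z = 10a + 6b:
  (0, 0) → z = 0
  (73/11, 0) → z = 730/11
  (0, 117/2) → z = 351
  (329/33, 11/3) → z = 4016/33

The binding constraints are a = 0 and 11a + 2b = 117.
Solving simultaneously gives a = 0, b = 117/2.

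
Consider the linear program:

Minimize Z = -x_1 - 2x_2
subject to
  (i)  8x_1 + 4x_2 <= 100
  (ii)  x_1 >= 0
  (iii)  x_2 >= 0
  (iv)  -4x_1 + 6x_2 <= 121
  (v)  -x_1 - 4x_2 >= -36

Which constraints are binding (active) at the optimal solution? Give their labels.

Extreme points and Z = -x_1 - 2x_2:
  (25/2, 0) → Z = -25/2
  (64/7, 47/7) → Z = -158/7
  (0, 0) → Z = 0
  (0, 9) → Z = -18

The minimum is at (64/7, 47/7). Substituting into each constraint, equality holds for (i) and (v); the remaining constraints have slack.

(i) and (v)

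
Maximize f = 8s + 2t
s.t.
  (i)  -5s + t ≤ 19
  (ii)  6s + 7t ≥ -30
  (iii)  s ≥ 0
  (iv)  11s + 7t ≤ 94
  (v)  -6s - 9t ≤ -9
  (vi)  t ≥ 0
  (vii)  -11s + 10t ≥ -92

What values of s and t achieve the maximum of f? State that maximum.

s = 144/17, t = 2/17, maximum f = 68

Extreme points and f = 8s + 2t:
  (0, 94/7) → f = 188/7
  (0, 1) → f = 2
  (144/17, 2/17) → f = 68
  (3/2, 0) → f = 12
  (92/11, 0) → f = 736/11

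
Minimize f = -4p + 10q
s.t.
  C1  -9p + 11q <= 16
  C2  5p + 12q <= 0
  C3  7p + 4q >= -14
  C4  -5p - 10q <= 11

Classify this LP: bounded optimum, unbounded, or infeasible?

unbounded

From the feasible point (-192/163, 80/163), moving in the direction (10, -5) keeps every constraint satisfied while f decreases without bound.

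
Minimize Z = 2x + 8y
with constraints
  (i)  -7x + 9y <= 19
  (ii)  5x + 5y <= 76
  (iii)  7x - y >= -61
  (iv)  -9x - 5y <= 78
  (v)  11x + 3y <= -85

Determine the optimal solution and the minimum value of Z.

Vertices and Z = 2x + 8y:
  (-797/116, -375/116) → Z = -2297/58
  (-137/20, -193/60) → Z = -1183/30
  (-191/28, -93/28) → Z = -563/14

At the optimal vertex, -9x - 5y = 78 and 11x + 3y = -85.
Solving simultaneously gives x = -191/28, y = -93/28.

x = -191/28, y = -93/28, minimum Z = -563/14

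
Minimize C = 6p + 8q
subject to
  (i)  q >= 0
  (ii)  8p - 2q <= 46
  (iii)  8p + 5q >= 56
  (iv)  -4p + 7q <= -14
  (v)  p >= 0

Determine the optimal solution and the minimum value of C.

p = 171/28, q = 10/7, minimum C = 673/14

Extreme points and C = 6p + 8q:
  (171/28, 10/7) → C = 673/14
  (49/8, 3/2) → C = 195/4
  (231/38, 28/19) → C = 917/19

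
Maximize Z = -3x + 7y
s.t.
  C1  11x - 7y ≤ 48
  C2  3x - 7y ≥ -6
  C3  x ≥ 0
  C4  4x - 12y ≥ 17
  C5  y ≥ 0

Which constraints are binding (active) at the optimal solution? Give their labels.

C4 and C5

Vertices and Z = -3x + 7y:
  (457/104, 5/104) → Z = -167/13
  (48/11, 0) → Z = -144/11
  (17/4, 0) → Z = -51/4

The maximum is at (17/4, 0). Substituting into each constraint, equality holds for C4 and C5; the remaining constraints have slack.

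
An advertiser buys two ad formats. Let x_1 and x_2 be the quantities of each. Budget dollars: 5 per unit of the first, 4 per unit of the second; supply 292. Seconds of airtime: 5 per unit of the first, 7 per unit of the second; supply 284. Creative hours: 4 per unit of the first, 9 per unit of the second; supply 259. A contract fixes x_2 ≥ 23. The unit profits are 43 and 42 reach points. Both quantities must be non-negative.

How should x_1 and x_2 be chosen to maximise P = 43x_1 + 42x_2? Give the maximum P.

Corner points and P = 43x_1 + 42x_2:
  (0, 259/9) → P = 3626/3
  (0, 23) → P = 966
  (13, 23) → P = 1525

x_1 = 13, x_2 = 23, maximum P = 1525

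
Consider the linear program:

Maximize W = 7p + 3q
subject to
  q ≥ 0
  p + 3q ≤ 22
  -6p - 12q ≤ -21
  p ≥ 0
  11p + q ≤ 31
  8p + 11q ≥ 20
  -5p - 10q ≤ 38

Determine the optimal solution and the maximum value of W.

p = 71/32, q = 211/32, maximum W = 565/16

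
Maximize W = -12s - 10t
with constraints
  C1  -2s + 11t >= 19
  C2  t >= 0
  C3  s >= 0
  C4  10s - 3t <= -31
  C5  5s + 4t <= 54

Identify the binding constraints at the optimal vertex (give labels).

Corner points and W = -12s - 10t:
  (0, 31/3) → W = -310/3
  (0, 27/2) → W = -135
  (38/55, 139/11) → W = -7406/55

The maximum is at (0, 31/3). Substituting into each constraint, equality holds for C3 and C4; the remaining constraints have slack.

C3 and C4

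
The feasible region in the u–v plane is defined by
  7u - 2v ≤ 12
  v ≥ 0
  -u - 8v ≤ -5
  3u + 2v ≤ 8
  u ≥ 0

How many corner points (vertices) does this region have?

4

Intersecting each pair of boundary lines and keeping only the points that satisfy every inequality leaves:
  (53/29, 23/58)
  (2, 1)
  (0, 5/8)
  (0, 4)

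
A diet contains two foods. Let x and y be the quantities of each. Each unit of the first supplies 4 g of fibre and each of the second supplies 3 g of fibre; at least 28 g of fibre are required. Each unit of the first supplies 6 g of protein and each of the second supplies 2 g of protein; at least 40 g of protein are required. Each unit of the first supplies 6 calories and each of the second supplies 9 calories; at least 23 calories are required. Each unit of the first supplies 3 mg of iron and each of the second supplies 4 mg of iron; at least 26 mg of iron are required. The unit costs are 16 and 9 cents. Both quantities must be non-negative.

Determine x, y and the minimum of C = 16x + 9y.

Feasible corners and C = 16x + 9y:
  (0, 20) → C = 180
  (26/3, 0) → C = 416/3
  (6, 2) → C = 114
The feasible region is unbounded (it extends along (0, 1), (1, 0)), but C strictly increases along every unbounded feasible direction, so there is no improving ray and the minimum is attained at a vertex.

x = 6, y = 2, minimum C = 114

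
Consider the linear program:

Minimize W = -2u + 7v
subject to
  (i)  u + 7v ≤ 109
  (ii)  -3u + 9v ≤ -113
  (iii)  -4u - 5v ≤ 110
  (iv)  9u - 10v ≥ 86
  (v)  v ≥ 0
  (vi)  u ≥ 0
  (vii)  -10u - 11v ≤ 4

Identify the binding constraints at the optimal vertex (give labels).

Feasible corners and W = -2u + 7v:
  (886/15, 107/15) → W = -341/5
  (109, 0) → W = -218
  (113/3, 0) → W = -226/3

The minimum is at (109, 0). Substituting into each constraint, equality holds for (i) and (v); the remaining constraints have slack.

(i) and (v)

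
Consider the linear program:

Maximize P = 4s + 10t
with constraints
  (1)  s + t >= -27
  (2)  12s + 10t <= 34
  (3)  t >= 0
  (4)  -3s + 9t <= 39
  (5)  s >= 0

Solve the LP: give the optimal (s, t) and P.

Corner points and P = 4s + 10t:
  (17/6, 0) → P = 34/3
  (0, 17/5) → P = 34
  (0, 0) → P = 0

s = 0, t = 17/5, maximum P = 34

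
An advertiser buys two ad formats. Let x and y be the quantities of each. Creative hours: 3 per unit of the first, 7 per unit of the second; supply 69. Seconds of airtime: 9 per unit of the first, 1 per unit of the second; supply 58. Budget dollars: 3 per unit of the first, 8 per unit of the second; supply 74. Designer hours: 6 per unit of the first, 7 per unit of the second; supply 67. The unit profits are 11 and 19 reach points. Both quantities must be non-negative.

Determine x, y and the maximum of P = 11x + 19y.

x = 2/3, y = 9, maximum P = 535/3

Extreme points and P = 11x + 19y:
  (0, 0) → P = 0
  (0, 37/4) → P = 703/4
  (58/9, 0) → P = 638/9
  (113/19, 85/19) → P = 2858/19
  (2/3, 9) → P = 535/3

The optimum lies where 3x + 8y = 74 and 6x + 7y = 67.
Solving simultaneously gives x = 2/3, y = 9.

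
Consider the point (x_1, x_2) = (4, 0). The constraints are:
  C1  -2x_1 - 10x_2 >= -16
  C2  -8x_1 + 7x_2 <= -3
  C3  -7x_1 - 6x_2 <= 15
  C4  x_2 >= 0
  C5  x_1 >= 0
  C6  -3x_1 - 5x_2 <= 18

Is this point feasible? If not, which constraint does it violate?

feasible

C1: -8 ≥ -16 ✓
C2: -32 ≤ -3 ✓
C3: -28 ≤ 15 ✓
C4: 0 ≥ 0 ✓
C5: 4 ≥ 0 ✓
C6: -12 ≤ 18 ✓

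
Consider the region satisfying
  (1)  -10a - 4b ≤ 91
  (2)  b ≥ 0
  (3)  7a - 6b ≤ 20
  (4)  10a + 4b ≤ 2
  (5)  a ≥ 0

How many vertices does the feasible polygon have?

3

The feasible vertices (each the meet of two boundaries and inside every other half-plane) are:
  (1/5, 0)
  (0, 0)
  (0, 1/2)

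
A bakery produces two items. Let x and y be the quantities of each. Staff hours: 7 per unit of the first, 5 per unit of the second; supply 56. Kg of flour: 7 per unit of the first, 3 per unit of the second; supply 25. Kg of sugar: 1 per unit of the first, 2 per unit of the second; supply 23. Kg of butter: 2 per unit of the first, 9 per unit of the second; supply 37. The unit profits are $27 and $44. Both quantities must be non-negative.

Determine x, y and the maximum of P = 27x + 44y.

Extreme points and P = 27x + 44y:
  (0, 0) → P = 0
  (0, 37/9) → P = 1628/9
  (25/7, 0) → P = 675/7
  (2, 11/3) → P = 646/3

x = 2, y = 11/3, maximum P = 646/3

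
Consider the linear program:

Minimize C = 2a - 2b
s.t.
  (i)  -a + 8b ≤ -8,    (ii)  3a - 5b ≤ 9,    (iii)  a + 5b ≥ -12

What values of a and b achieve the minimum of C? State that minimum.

a = -56/13, b = -20/13, minimum C = -72/13

Vertices and C = 2a - 2b:
  (32/19, -15/19) → C = 94/19
  (-56/13, -20/13) → C = -72/13
  (-3/4, -9/4) → C = 3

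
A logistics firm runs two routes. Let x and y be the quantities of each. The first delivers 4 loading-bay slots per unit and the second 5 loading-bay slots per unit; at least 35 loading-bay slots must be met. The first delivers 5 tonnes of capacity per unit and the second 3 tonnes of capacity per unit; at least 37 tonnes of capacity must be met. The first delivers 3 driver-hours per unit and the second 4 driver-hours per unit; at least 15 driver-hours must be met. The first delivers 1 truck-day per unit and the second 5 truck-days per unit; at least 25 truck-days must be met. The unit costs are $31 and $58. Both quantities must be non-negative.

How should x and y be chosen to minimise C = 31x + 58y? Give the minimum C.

Feasible corners and C = 31x + 58y:
  (0, 37/3) → C = 2146/3
  (25, 0) → C = 775
  (5, 4) → C = 387
The feasible region is unbounded (it extends along (0, 1), (1, 0)), but C strictly increases along every unbounded feasible direction, so there is no improving ray and the minimum is attained at a vertex.

At the optimal vertex, 5x + 3y = 37 and x + 5y = 25.
Solving simultaneously gives x = 5, y = 4.

x = 5, y = 4, minimum C = 387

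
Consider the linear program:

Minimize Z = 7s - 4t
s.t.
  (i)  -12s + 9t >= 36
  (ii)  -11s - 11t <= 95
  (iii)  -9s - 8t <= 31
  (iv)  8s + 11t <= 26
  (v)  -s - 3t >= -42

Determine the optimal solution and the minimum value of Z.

s = -549/35, t = 482/35, minimum Z = -5771/35

Vertices and Z = 7s - 4t:
  (-189/59, -16/59) → Z = -1259/59
  (-27/34, 50/17) → Z = -589/34
  (-549/35, 482/35) → Z = -5771/35

The binding constraints are -9s - 8t = 31 and 8s + 11t = 26.
Solving simultaneously gives s = -549/35, t = 482/35.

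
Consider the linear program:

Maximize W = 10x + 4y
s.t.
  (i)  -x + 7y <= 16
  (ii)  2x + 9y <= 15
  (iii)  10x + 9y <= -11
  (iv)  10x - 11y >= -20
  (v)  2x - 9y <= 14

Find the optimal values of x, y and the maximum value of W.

x = 1/4, y = -3/2, maximum W = -7/2

Corner points and W = 10x + 4y:
  (-301/200, 9/20) → W = -53/4
  (1/4, -3/2) → W = -7/2
  (-167/34, -45/17) → W = -1015/17

The binding constraints are 10x + 9y = -11 and 2x - 9y = 14.
Solving simultaneously gives x = 1/4, y = -3/2.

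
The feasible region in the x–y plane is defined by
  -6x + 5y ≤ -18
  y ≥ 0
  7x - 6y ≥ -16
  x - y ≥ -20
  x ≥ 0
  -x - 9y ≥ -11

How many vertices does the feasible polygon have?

3

The feasible vertices (each the meet of two boundaries and inside every other half-plane) are:
  (3, 0)
  (217/59, 48/59)
  (11, 0)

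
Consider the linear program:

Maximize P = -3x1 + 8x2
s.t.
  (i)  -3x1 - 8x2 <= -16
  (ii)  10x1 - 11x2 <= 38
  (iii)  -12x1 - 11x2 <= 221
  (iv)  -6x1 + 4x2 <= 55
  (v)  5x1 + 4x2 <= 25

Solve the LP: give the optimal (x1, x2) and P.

Corner points and P = -3x1 + 8x2:
  (480/113, 46/113) → P = -1072/113
  (-94/15, 87/20) → P = 268/5
  (427/95, 12/19) → P = -801/95
  (-30/11, 425/44) → P = 940/11

The optimum lies where -6x1 + 4x2 = 55 and 5x1 + 4x2 = 25.
Solving simultaneously gives x1 = -30/11, x2 = 425/44.

x1 = -30/11, x2 = 425/44, maximum P = 940/11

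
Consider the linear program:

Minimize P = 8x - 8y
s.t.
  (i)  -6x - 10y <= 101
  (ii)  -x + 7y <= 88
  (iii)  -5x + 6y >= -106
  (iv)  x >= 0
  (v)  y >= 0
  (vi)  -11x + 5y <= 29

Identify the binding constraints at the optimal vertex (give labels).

Feasible corners and P = 8x - 8y:
  (1270/29, 546/29) → P = 5792/29
  (79/24, 313/24) → P = -78
  (106/5, 0) → P = 848/5
  (0, 0) → P = 0
  (0, 29/5) → P = -232/5

The minimum is at (79/24, 313/24). Substituting into each constraint, equality holds for (ii) and (vi); the remaining constraints have slack.

(ii) and (vi)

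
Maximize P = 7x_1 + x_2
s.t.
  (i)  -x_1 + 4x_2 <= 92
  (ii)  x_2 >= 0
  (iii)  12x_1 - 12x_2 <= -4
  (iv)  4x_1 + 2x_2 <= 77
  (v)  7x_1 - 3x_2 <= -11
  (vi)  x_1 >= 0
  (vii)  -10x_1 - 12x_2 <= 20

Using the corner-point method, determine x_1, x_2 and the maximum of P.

x_1 = 209/26, x_2 = 583/26, maximum P = 1023/13

Vertices and P = 7x_1 + x_2:
  (62/9, 445/18) → P = 1313/18
  (0, 23) → P = 23
  (209/26, 583/26) → P = 1023/13
  (0, 11/3) → P = 11/3

At the optimal vertex, 4x_1 + 2x_2 = 77 and 7x_1 - 3x_2 = -11.
Solving simultaneously gives x_1 = 209/26, x_2 = 583/26.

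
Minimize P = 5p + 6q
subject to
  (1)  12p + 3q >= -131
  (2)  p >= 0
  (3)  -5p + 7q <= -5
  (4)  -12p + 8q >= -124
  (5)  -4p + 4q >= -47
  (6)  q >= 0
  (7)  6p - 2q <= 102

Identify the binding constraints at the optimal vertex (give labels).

Extreme points and P = 5p + 6q:
  (207/11, 140/11) → P = 1875/11
  (1, 0) → P = 5
  (31/3, 0) → P = 155/3

The minimum is at (1, 0). Substituting into each constraint, equality holds for (3) and (6); the remaining constraints have slack.

(3) and (6)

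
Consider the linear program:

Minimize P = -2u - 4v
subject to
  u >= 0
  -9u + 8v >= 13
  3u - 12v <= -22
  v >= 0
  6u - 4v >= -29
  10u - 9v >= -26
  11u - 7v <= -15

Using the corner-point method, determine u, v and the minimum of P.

Vertices and P = -2u - 4v:
  (0, 26/9) → P = -104/9
  (0, 15/7) → P = -60/7
  (47/29, 136/29) → P = -22

The optimum lies where 10u - 9v = -26 and 11u - 7v = -15.
Solving simultaneously gives u = 47/29, v = 136/29.

u = 47/29, v = 136/29, minimum P = -22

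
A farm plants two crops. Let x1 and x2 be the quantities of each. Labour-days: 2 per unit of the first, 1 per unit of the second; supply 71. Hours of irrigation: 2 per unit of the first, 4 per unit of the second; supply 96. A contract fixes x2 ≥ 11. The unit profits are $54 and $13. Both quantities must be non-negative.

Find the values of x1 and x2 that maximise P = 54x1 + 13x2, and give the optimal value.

x1 = 26, x2 = 11, maximum P = 1547

Extreme points and P = 54x1 + 13x2:
  (0, 24) → P = 312
  (0, 11) → P = 143
  (26, 11) → P = 1547

The optimum lies where 2x1 + 4x2 = 96 and x2 = 11.
Solving simultaneously gives x1 = 26, x2 = 11.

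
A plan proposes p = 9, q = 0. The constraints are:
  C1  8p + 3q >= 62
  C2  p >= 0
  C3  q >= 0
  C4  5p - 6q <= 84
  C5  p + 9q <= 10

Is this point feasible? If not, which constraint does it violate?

feasible

C1: 72 ≥ 62 ✓
C2: 9 ≥ 0 ✓
C3: 0 ≥ 0 ✓
C4: 45 ≤ 84 ✓
C5: 9 ≤ 10 ✓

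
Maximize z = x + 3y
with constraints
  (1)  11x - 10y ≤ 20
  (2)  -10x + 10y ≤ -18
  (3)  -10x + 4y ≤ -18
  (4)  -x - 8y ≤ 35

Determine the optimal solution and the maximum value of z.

x = 2, y = 1/5, maximum z = 13/5

Corner points and z = x + 3y:
  (2, 1/5) → z = 13/5
  (25/14, -1/28) → z = 47/28
  (9/5, 0) → z = 9/5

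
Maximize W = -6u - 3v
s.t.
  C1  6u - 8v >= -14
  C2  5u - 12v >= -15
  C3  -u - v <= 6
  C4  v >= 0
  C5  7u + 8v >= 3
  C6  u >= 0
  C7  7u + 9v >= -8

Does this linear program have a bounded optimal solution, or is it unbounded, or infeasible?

bounded optimum

Vertices and W = -6u - 3v:
  (0, 5/4) → W = -15/4
  (3/7, 0) → W = -18/7
  (0, 3/8) → W = -9/8
The feasible region has finitely many vertices and no improving ray; the maximum is -9/8 at (0, 3/8).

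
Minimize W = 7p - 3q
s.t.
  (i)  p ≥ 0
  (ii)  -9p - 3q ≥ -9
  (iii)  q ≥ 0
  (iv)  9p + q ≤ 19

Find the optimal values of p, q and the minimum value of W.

p = 0, q = 3, minimum W = -9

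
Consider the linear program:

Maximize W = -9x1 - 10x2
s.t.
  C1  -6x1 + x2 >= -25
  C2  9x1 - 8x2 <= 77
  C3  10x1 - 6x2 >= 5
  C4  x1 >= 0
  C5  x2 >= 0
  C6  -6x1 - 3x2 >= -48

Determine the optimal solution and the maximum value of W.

x1 = 1/2, x2 = 0, maximum W = -9/2

Extreme points and W = -9x1 - 10x2:
  (25/6, 0) → W = -75/2
  (41/8, 23/4) → W = -829/8
  (1/2, 0) → W = -9/2
  (101/22, 75/11) → W = -219/2

At the optimal vertex, 10x1 - 6x2 = 5 and x2 = 0.
Solving simultaneously gives x1 = 1/2, x2 = 0.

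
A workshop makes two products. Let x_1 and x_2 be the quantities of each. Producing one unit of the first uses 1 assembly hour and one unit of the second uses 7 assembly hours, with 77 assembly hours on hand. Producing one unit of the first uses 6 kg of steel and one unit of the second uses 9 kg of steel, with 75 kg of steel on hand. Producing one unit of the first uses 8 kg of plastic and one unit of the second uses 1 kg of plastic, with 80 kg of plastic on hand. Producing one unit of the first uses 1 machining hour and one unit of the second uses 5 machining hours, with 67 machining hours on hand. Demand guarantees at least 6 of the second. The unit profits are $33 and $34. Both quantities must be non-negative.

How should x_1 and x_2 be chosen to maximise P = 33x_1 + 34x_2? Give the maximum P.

Feasible corners and P = 33x_1 + 34x_2:
  (0, 25/3) → P = 850/3
  (0, 6) → P = 204
  (7/2, 6) → P = 639/2

x_1 = 7/2, x_2 = 6, maximum P = 639/2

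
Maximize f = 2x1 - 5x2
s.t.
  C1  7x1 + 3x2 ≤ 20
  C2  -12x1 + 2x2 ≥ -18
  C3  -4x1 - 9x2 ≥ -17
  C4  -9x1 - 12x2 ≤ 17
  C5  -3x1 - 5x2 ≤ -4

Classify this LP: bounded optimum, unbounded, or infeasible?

Feasible corners and f = 2x1 - 5x2:
  (49/29, 33/29) → f = -67/29
  (49/33, -1/11) → f = 113/33
  (-7, 5) → f = -39
The feasible region has finitely many vertices and no improving ray; the maximum is 113/33 at (49/33, -1/11).

bounded optimum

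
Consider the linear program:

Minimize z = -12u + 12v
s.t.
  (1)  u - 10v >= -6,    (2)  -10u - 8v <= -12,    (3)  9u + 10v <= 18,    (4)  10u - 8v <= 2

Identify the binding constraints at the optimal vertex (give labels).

Corner points and z = -12u + 12v:
  (2/3, 2/3) → z = 0
  (17/23, 31/46) → z = -18/23
  (7/10, 5/8) → z = -9/10

The minimum is at (7/10, 5/8). Substituting into each constraint, equality holds for (2) and (4); the remaining constraints have slack.

(2) and (4)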